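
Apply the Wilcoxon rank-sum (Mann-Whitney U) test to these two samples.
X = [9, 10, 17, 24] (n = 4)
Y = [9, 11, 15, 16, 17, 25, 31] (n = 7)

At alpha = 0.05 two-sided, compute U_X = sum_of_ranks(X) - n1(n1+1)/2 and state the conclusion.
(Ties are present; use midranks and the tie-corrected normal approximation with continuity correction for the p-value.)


Step 1: Combine and sort all 11 observations; assign midranks.
sorted (value, group): (9,X), (9,Y), (10,X), (11,Y), (15,Y), (16,Y), (17,X), (17,Y), (24,X), (25,Y), (31,Y)
ranks: 9->1.5, 9->1.5, 10->3, 11->4, 15->5, 16->6, 17->7.5, 17->7.5, 24->9, 25->10, 31->11
Step 2: Rank sum for X: R1 = 1.5 + 3 + 7.5 + 9 = 21.
Step 3: U_X = R1 - n1(n1+1)/2 = 21 - 4*5/2 = 21 - 10 = 11.
       U_Y = n1*n2 - U_X = 28 - 11 = 17.
Step 4: Ties are present, so use the tie-corrected normal approximation (with continuity correction) for the p-value.
Step 5: p-value = 0.635059; compare to alpha = 0.05. fail to reject H0.

U_X = 11, p = 0.635059, fail to reject H0 at alpha = 0.05.


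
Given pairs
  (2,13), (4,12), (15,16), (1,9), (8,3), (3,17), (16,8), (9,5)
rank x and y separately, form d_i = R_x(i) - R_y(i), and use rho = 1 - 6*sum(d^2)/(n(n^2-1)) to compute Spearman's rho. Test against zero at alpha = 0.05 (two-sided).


Step 1: Rank x and y separately (midranks; no ties here).
rank(x): 2->2, 4->4, 15->7, 1->1, 8->5, 3->3, 16->8, 9->6
rank(y): 13->6, 12->5, 16->7, 9->4, 3->1, 17->8, 8->3, 5->2
Step 2: d_i = R_x(i) - R_y(i); compute d_i^2.
  (2-6)^2=16, (4-5)^2=1, (7-7)^2=0, (1-4)^2=9, (5-1)^2=16, (3-8)^2=25, (8-3)^2=25, (6-2)^2=16
sum(d^2) = 108.
Step 3: rho = 1 - 6*108 / (8*(8^2 - 1)) = 1 - 648/504 = -0.285714.
Step 4: Under H0, t = rho * sqrt((n-2)/(1-rho^2)) = -0.7303 ~ t(6).
Step 5: Two-sided p-value from the t-distribution with 6 df = 0.492726.
Step 6: alpha = 0.05. fail to reject H0.

rho = -0.2857, p = 0.492726, fail to reject H0 at alpha = 0.05.


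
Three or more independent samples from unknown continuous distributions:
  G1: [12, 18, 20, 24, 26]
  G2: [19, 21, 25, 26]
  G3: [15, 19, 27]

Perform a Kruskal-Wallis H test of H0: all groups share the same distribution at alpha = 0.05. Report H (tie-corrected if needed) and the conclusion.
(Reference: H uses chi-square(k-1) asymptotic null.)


Step 1: Combine all N = 12 observations and assign midranks.
sorted (value, group, rank): (12,G1,1), (15,G3,2), (18,G1,3), (19,G2,4.5), (19,G3,4.5), (20,G1,6), (21,G2,7), (24,G1,8), (25,G2,9), (26,G1,10.5), (26,G2,10.5), (27,G3,12)
Step 2: Sum ranks within each group.
R_1 = 28.5 (n_1 = 5)
R_2 = 31 (n_2 = 4)
R_3 = 18.5 (n_3 = 3)
Step 3: H = 12/(N(N+1)) * sum(R_i^2/n_i) - 3(N+1)
     = 12/(12*13) * (28.5^2/5 + 31^2/4 + 18.5^2/3) - 3*13
     = 0.076923 * 516.783 - 39
     = 0.752564.
Step 4: Ties present; correction factor C = 1 - 12/(12^3 - 12) = 0.993007. Corrected H = 0.752564 / 0.993007 = 0.757864.
Step 5: Under H0, H ~ chi^2(2); p-value = 0.684592.
Step 6: alpha = 0.05. fail to reject H0.

H = 0.7579, df = 2, p = 0.684592, fail to reject H0.


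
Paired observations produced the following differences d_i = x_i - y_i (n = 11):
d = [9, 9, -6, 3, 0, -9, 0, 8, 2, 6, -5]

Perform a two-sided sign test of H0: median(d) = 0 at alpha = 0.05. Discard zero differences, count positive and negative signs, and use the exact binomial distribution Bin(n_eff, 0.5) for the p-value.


Step 1: Discard zero differences. Original n = 11; n_eff = number of nonzero differences = 9.
Nonzero differences (with sign): +9, +9, -6, +3, -9, +8, +2, +6, -5
Step 2: Count signs: positive = 6, negative = 3.
Step 3: Under H0: P(positive) = 0.5, so the number of positives S ~ Bin(9, 0.5).
Step 4: Two-sided exact p-value = sum of Bin(9,0.5) probabilities at or below the observed probability = 0.507812.
Step 5: alpha = 0.05. fail to reject H0.

n_eff = 9, pos = 6, neg = 3, p = 0.507812, fail to reject H0.


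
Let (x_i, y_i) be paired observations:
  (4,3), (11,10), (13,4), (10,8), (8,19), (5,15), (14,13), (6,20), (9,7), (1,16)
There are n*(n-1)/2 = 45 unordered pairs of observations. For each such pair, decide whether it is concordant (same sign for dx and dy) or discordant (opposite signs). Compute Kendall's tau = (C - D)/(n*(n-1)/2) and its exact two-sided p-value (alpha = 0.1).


Step 1: Enumerate the 45 unordered pairs (i,j) with i<j and classify each by sign(x_j-x_i) * sign(y_j-y_i).
  (1,2):dx=+7,dy=+7->C; (1,3):dx=+9,dy=+1->C; (1,4):dx=+6,dy=+5->C; (1,5):dx=+4,dy=+16->C
  (1,6):dx=+1,dy=+12->C; (1,7):dx=+10,dy=+10->C; (1,8):dx=+2,dy=+17->C; (1,9):dx=+5,dy=+4->C
  (1,10):dx=-3,dy=+13->D; (2,3):dx=+2,dy=-6->D; (2,4):dx=-1,dy=-2->C; (2,5):dx=-3,dy=+9->D
  (2,6):dx=-6,dy=+5->D; (2,7):dx=+3,dy=+3->C; (2,8):dx=-5,dy=+10->D; (2,9):dx=-2,dy=-3->C
  (2,10):dx=-10,dy=+6->D; (3,4):dx=-3,dy=+4->D; (3,5):dx=-5,dy=+15->D; (3,6):dx=-8,dy=+11->D
  (3,7):dx=+1,dy=+9->C; (3,8):dx=-7,dy=+16->D; (3,9):dx=-4,dy=+3->D; (3,10):dx=-12,dy=+12->D
  (4,5):dx=-2,dy=+11->D; (4,6):dx=-5,dy=+7->D; (4,7):dx=+4,dy=+5->C; (4,8):dx=-4,dy=+12->D
  (4,9):dx=-1,dy=-1->C; (4,10):dx=-9,dy=+8->D; (5,6):dx=-3,dy=-4->C; (5,7):dx=+6,dy=-6->D
  (5,8):dx=-2,dy=+1->D; (5,9):dx=+1,dy=-12->D; (5,10):dx=-7,dy=-3->C; (6,7):dx=+9,dy=-2->D
  (6,8):dx=+1,dy=+5->C; (6,9):dx=+4,dy=-8->D; (6,10):dx=-4,dy=+1->D; (7,8):dx=-8,dy=+7->D
  (7,9):dx=-5,dy=-6->C; (7,10):dx=-13,dy=+3->D; (8,9):dx=+3,dy=-13->D; (8,10):dx=-5,dy=-4->C
  (9,10):dx=-8,dy=+9->D
Step 2: C = 19, D = 26, total pairs = 45.
Step 3: tau = (C - D)/(n(n-1)/2) = (19 - 26)/45 = -0.155556.
Step 4: Exact two-sided p-value (enumerate n! = 3628800 permutations of y under H0): p = 0.600654.
Step 5: alpha = 0.1. fail to reject H0.

tau_b = -0.1556 (C=19, D=26), p = 0.600654, fail to reject H0.


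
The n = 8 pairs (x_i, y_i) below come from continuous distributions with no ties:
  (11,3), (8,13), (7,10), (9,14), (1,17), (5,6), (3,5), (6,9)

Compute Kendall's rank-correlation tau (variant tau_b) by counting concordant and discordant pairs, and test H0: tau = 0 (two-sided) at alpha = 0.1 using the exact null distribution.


Step 1: Enumerate the 28 unordered pairs (i,j) with i<j and classify each by sign(x_j-x_i) * sign(y_j-y_i).
  (1,2):dx=-3,dy=+10->D; (1,3):dx=-4,dy=+7->D; (1,4):dx=-2,dy=+11->D; (1,5):dx=-10,dy=+14->D
  (1,6):dx=-6,dy=+3->D; (1,7):dx=-8,dy=+2->D; (1,8):dx=-5,dy=+6->D; (2,3):dx=-1,dy=-3->C
  (2,4):dx=+1,dy=+1->C; (2,5):dx=-7,dy=+4->D; (2,6):dx=-3,dy=-7->C; (2,7):dx=-5,dy=-8->C
  (2,8):dx=-2,dy=-4->C; (3,4):dx=+2,dy=+4->C; (3,5):dx=-6,dy=+7->D; (3,6):dx=-2,dy=-4->C
  (3,7):dx=-4,dy=-5->C; (3,8):dx=-1,dy=-1->C; (4,5):dx=-8,dy=+3->D; (4,6):dx=-4,dy=-8->C
  (4,7):dx=-6,dy=-9->C; (4,8):dx=-3,dy=-5->C; (5,6):dx=+4,dy=-11->D; (5,7):dx=+2,dy=-12->D
  (5,8):dx=+5,dy=-8->D; (6,7):dx=-2,dy=-1->C; (6,8):dx=+1,dy=+3->C; (7,8):dx=+3,dy=+4->C
Step 2: C = 15, D = 13, total pairs = 28.
Step 3: tau = (C - D)/(n(n-1)/2) = (15 - 13)/28 = 0.071429.
Step 4: Exact two-sided p-value (enumerate n! = 40320 permutations of y under H0): p = 0.904861.
Step 5: alpha = 0.1. fail to reject H0.

tau_b = 0.0714 (C=15, D=13), p = 0.904861, fail to reject H0.


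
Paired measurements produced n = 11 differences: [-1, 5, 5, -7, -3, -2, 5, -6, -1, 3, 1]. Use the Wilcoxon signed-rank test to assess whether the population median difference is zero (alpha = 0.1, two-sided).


Step 1: Drop any zero differences (none here) and take |d_i|.
|d| = [1, 5, 5, 7, 3, 2, 5, 6, 1, 3, 1]
Step 2: Midrank |d_i| (ties get averaged ranks).
ranks: |1|->2, |5|->8, |5|->8, |7|->11, |3|->5.5, |2|->4, |5|->8, |6|->10, |1|->2, |3|->5.5, |1|->2
Step 3: Attach original signs; sum ranks with positive sign and with negative sign.
W+ = 8 + 8 + 8 + 5.5 + 2 = 31.5
W- = 2 + 11 + 5.5 + 4 + 10 + 2 = 34.5
(Check: W+ + W- = 66 should equal n(n+1)/2 = 66.)
Step 4: Test statistic W = min(W+, W-) = 31.5.
Step 5: Ties in |d|, so use the tie-corrected normal approximation.
        E[W] = n(n+1)/4 = 11*12/4 = 33.
        Tie groups: |d|=1 (t=3), |d|=3 (t=2), |d|=5 (t=3); sum(t^3 - t) = 54.
        Var[W] = n(n+1)(2n+1)/24 - sum(t^3-t)/48 = 3036/24 - 54/48 = 125.375.
        z = (W - E[W]) / sqrt(Var[W]) = (31.5 - 33) / 11.1971 = -0.1340.
        Two-sided p = 2*Phi(z) = 0.893432.
Step 6: alpha = 0.1. fail to reject H0.

W+ = 31.5, W- = 34.5, W = min = 31.5, p = 0.893432, fail to reject H0.


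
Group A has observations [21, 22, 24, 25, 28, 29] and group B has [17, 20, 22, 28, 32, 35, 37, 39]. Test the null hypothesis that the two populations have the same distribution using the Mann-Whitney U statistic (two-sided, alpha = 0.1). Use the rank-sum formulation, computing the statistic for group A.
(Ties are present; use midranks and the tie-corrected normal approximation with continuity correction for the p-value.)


Step 1: Combine and sort all 14 observations; assign midranks.
sorted (value, group): (17,Y), (20,Y), (21,X), (22,X), (22,Y), (24,X), (25,X), (28,X), (28,Y), (29,X), (32,Y), (35,Y), (37,Y), (39,Y)
ranks: 17->1, 20->2, 21->3, 22->4.5, 22->4.5, 24->6, 25->7, 28->8.5, 28->8.5, 29->10, 32->11, 35->12, 37->13, 39->14
Step 2: Rank sum for X: R1 = 3 + 4.5 + 6 + 7 + 8.5 + 10 = 39.
Step 3: U_X = R1 - n1(n1+1)/2 = 39 - 6*7/2 = 39 - 21 = 18.
       U_Y = n1*n2 - U_X = 48 - 18 = 30.
Step 4: Ties are present, so use the tie-corrected normal approximation (with continuity correction) for the p-value.
Step 5: p-value = 0.476705; compare to alpha = 0.1. fail to reject H0.

U_X = 18, p = 0.476705, fail to reject H0 at alpha = 0.1.


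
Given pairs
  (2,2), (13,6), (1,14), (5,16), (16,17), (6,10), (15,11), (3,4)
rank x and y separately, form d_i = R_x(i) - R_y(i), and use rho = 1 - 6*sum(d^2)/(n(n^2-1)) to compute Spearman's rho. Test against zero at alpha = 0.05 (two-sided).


Step 1: Rank x and y separately (midranks; no ties here).
rank(x): 2->2, 13->6, 1->1, 5->4, 16->8, 6->5, 15->7, 3->3
rank(y): 2->1, 6->3, 14->6, 16->7, 17->8, 10->4, 11->5, 4->2
Step 2: d_i = R_x(i) - R_y(i); compute d_i^2.
  (2-1)^2=1, (6-3)^2=9, (1-6)^2=25, (4-7)^2=9, (8-8)^2=0, (5-4)^2=1, (7-5)^2=4, (3-2)^2=1
sum(d^2) = 50.
Step 3: rho = 1 - 6*50 / (8*(8^2 - 1)) = 1 - 300/504 = 0.404762.
Step 4: Under H0, t = rho * sqrt((n-2)/(1-rho^2)) = 1.0842 ~ t(6).
Step 5: Two-sided p-value from the t-distribution with 6 df = 0.319889.
Step 6: alpha = 0.05. fail to reject H0.

rho = 0.4048, p = 0.319889, fail to reject H0 at alpha = 0.05.


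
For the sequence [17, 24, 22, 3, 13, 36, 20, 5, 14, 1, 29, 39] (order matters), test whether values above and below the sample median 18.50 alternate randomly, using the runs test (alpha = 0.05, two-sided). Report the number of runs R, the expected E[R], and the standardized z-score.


Step 1: Compute median = 18.50; label A = above, B = below.
Labels in order: BAABBAABBBAA  (n_A = 6, n_B = 6)
Step 2: Count runs R = 6.
Step 3: Under H0 (random ordering), E[R] = 2*n_A*n_B/(n_A+n_B) + 1 = 2*6*6/12 + 1 = 7.0000.
        Var[R] = 2*n_A*n_B*(2*n_A*n_B - n_A - n_B) / ((n_A+n_B)^2 * (n_A+n_B-1)) = 4320/1584 = 2.7273.
        SD[R] = 1.6514.
Step 4: Continuity-corrected z = (R + 0.5 - E[R]) / SD[R] = (6 + 0.5 - 7.0000) / 1.6514 = -0.3028.
Step 5: Two-sided p-value via normal approximation = 2*(1 - Phi(|z|)) = 0.762069.
Step 6: alpha = 0.05. fail to reject H0.

R = 6, z = -0.3028, p = 0.762069, fail to reject H0.


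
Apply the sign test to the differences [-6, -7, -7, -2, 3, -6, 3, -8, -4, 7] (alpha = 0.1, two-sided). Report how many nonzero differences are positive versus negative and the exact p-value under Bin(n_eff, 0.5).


Step 1: Discard zero differences. Original n = 10; n_eff = number of nonzero differences = 10.
Nonzero differences (with sign): -6, -7, -7, -2, +3, -6, +3, -8, -4, +7
Step 2: Count signs: positive = 3, negative = 7.
Step 3: Under H0: P(positive) = 0.5, so the number of positives S ~ Bin(10, 0.5).
Step 4: Two-sided exact p-value = sum of Bin(10,0.5) probabilities at or below the observed probability = 0.343750.
Step 5: alpha = 0.1. fail to reject H0.

n_eff = 10, pos = 3, neg = 7, p = 0.343750, fail to reject H0.


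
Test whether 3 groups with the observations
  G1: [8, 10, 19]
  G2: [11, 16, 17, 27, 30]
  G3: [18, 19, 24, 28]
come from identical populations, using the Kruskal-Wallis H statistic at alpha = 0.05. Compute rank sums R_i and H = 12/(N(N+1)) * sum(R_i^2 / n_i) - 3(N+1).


Step 1: Combine all N = 12 observations and assign midranks.
sorted (value, group, rank): (8,G1,1), (10,G1,2), (11,G2,3), (16,G2,4), (17,G2,5), (18,G3,6), (19,G1,7.5), (19,G3,7.5), (24,G3,9), (27,G2,10), (28,G3,11), (30,G2,12)
Step 2: Sum ranks within each group.
R_1 = 10.5 (n_1 = 3)
R_2 = 34 (n_2 = 5)
R_3 = 33.5 (n_3 = 4)
Step 3: H = 12/(N(N+1)) * sum(R_i^2/n_i) - 3(N+1)
     = 12/(12*13) * (10.5^2/3 + 34^2/5 + 33.5^2/4) - 3*13
     = 0.076923 * 548.513 - 39
     = 3.193269.
Step 4: Ties present; correction factor C = 1 - 6/(12^3 - 12) = 0.996503. Corrected H = 3.193269 / 0.996503 = 3.204474.
Step 5: Under H0, H ~ chi^2(2); p-value = 0.201445.
Step 6: alpha = 0.05. fail to reject H0.

H = 3.2045, df = 2, p = 0.201445, fail to reject H0.


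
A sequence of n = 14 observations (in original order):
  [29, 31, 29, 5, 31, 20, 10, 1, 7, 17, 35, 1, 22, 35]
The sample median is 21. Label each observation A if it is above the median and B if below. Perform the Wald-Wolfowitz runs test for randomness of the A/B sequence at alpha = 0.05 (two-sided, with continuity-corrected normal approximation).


Step 1: Compute median = 21; label A = above, B = below.
Labels in order: AAABABBBBBABAA  (n_A = 7, n_B = 7)
Step 2: Count runs R = 7.
Step 3: Under H0 (random ordering), E[R] = 2*n_A*n_B/(n_A+n_B) + 1 = 2*7*7/14 + 1 = 8.0000.
        Var[R] = 2*n_A*n_B*(2*n_A*n_B - n_A - n_B) / ((n_A+n_B)^2 * (n_A+n_B-1)) = 8232/2548 = 3.2308.
        SD[R] = 1.7974.
Step 4: Continuity-corrected z = (R + 0.5 - E[R]) / SD[R] = (7 + 0.5 - 8.0000) / 1.7974 = -0.2782.
Step 5: Two-sided p-value via normal approximation = 2*(1 - Phi(|z|)) = 0.780879.
Step 6: alpha = 0.05. fail to reject H0.

R = 7, z = -0.2782, p = 0.780879, fail to reject H0.


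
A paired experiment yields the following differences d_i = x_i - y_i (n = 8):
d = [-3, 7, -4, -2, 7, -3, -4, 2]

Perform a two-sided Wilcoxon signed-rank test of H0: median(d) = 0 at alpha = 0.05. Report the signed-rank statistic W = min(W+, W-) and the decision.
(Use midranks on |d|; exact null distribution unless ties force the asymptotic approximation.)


Step 1: Drop any zero differences (none here) and take |d_i|.
|d| = [3, 7, 4, 2, 7, 3, 4, 2]
Step 2: Midrank |d_i| (ties get averaged ranks).
ranks: |3|->3.5, |7|->7.5, |4|->5.5, |2|->1.5, |7|->7.5, |3|->3.5, |4|->5.5, |2|->1.5
Step 3: Attach original signs; sum ranks with positive sign and with negative sign.
W+ = 7.5 + 7.5 + 1.5 = 16.5
W- = 3.5 + 5.5 + 1.5 + 3.5 + 5.5 = 19.5
(Check: W+ + W- = 36 should equal n(n+1)/2 = 36.)
Step 4: Test statistic W = min(W+, W-) = 16.5.
Step 5: Ties in |d|, so use the tie-corrected normal approximation.
        E[W] = n(n+1)/4 = 8*9/4 = 18.
        Tie groups: |d|=2 (t=2), |d|=3 (t=2), |d|=4 (t=2), |d|=7 (t=2); sum(t^3 - t) = 24.
        Var[W] = n(n+1)(2n+1)/24 - sum(t^3-t)/48 = 1224/24 - 24/48 = 50.5.
        z = (W - E[W]) / sqrt(Var[W]) = (16.5 - 18) / 7.1063 = -0.2111.
        Two-sided p = 2*Phi(z) = 0.832825.
Step 6: alpha = 0.05. fail to reject H0.

W+ = 16.5, W- = 19.5, W = min = 16.5, p = 0.832825, fail to reject H0.


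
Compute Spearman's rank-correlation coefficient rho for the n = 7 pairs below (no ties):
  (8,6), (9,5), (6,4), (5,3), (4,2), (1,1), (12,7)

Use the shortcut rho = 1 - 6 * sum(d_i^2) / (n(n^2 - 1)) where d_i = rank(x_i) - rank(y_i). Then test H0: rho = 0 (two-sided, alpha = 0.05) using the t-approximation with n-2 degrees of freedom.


Step 1: Rank x and y separately (midranks; no ties here).
rank(x): 8->5, 9->6, 6->4, 5->3, 4->2, 1->1, 12->7
rank(y): 6->6, 5->5, 4->4, 3->3, 2->2, 1->1, 7->7
Step 2: d_i = R_x(i) - R_y(i); compute d_i^2.
  (5-6)^2=1, (6-5)^2=1, (4-4)^2=0, (3-3)^2=0, (2-2)^2=0, (1-1)^2=0, (7-7)^2=0
sum(d^2) = 2.
Step 3: rho = 1 - 6*2 / (7*(7^2 - 1)) = 1 - 12/336 = 0.964286.
Step 4: Under H0, t = rho * sqrt((n-2)/(1-rho^2)) = 8.1408 ~ t(5).
Step 5: Two-sided p-value from the t-distribution with 5 df = 0.000454.
Step 6: alpha = 0.05. reject H0.

rho = 0.9643, p = 0.000454, reject H0 at alpha = 0.05.


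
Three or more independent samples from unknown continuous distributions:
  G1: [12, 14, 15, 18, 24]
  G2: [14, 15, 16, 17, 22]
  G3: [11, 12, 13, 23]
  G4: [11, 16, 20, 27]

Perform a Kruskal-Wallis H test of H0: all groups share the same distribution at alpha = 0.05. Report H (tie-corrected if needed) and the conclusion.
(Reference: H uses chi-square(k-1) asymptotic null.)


Step 1: Combine all N = 18 observations and assign midranks.
sorted (value, group, rank): (11,G3,1.5), (11,G4,1.5), (12,G1,3.5), (12,G3,3.5), (13,G3,5), (14,G1,6.5), (14,G2,6.5), (15,G1,8.5), (15,G2,8.5), (16,G2,10.5), (16,G4,10.5), (17,G2,12), (18,G1,13), (20,G4,14), (22,G2,15), (23,G3,16), (24,G1,17), (27,G4,18)
Step 2: Sum ranks within each group.
R_1 = 48.5 (n_1 = 5)
R_2 = 52.5 (n_2 = 5)
R_3 = 26 (n_3 = 4)
R_4 = 44 (n_4 = 4)
Step 3: H = 12/(N(N+1)) * sum(R_i^2/n_i) - 3(N+1)
     = 12/(18*19) * (48.5^2/5 + 52.5^2/5 + 26^2/4 + 44^2/4) - 3*19
     = 0.035088 * 1674.7 - 57
     = 1.761404.
Step 4: Ties present; correction factor C = 1 - 30/(18^3 - 18) = 0.994840. Corrected H = 1.761404 / 0.994840 = 1.770539.
Step 5: Under H0, H ~ chi^2(3); p-value = 0.621367.
Step 6: alpha = 0.05. fail to reject H0.

H = 1.7705, df = 3, p = 0.621367, fail to reject H0.


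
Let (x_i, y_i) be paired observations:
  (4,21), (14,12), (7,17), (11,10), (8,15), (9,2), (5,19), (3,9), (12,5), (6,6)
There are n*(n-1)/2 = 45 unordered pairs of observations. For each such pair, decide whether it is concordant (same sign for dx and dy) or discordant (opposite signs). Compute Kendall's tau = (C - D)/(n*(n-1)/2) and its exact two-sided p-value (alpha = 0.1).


Step 1: Enumerate the 45 unordered pairs (i,j) with i<j and classify each by sign(x_j-x_i) * sign(y_j-y_i).
  (1,2):dx=+10,dy=-9->D; (1,3):dx=+3,dy=-4->D; (1,4):dx=+7,dy=-11->D; (1,5):dx=+4,dy=-6->D
  (1,6):dx=+5,dy=-19->D; (1,7):dx=+1,dy=-2->D; (1,8):dx=-1,dy=-12->C; (1,9):dx=+8,dy=-16->D
  (1,10):dx=+2,dy=-15->D; (2,3):dx=-7,dy=+5->D; (2,4):dx=-3,dy=-2->C; (2,5):dx=-6,dy=+3->D
  (2,6):dx=-5,dy=-10->C; (2,7):dx=-9,dy=+7->D; (2,8):dx=-11,dy=-3->C; (2,9):dx=-2,dy=-7->C
  (2,10):dx=-8,dy=-6->C; (3,4):dx=+4,dy=-7->D; (3,5):dx=+1,dy=-2->D; (3,6):dx=+2,dy=-15->D
  (3,7):dx=-2,dy=+2->D; (3,8):dx=-4,dy=-8->C; (3,9):dx=+5,dy=-12->D; (3,10):dx=-1,dy=-11->C
  (4,5):dx=-3,dy=+5->D; (4,6):dx=-2,dy=-8->C; (4,7):dx=-6,dy=+9->D; (4,8):dx=-8,dy=-1->C
  (4,9):dx=+1,dy=-5->D; (4,10):dx=-5,dy=-4->C; (5,6):dx=+1,dy=-13->D; (5,7):dx=-3,dy=+4->D
  (5,8):dx=-5,dy=-6->C; (5,9):dx=+4,dy=-10->D; (5,10):dx=-2,dy=-9->C; (6,7):dx=-4,dy=+17->D
  (6,8):dx=-6,dy=+7->D; (6,9):dx=+3,dy=+3->C; (6,10):dx=-3,dy=+4->D; (7,8):dx=-2,dy=-10->C
  (7,9):dx=+7,dy=-14->D; (7,10):dx=+1,dy=-13->D; (8,9):dx=+9,dy=-4->D; (8,10):dx=+3,dy=-3->D
  (9,10):dx=-6,dy=+1->D
Step 2: C = 15, D = 30, total pairs = 45.
Step 3: tau = (C - D)/(n(n-1)/2) = (15 - 30)/45 = -0.333333.
Step 4: Exact two-sided p-value (enumerate n! = 3628800 permutations of y under H0): p = 0.216373.
Step 5: alpha = 0.1. fail to reject H0.

tau_b = -0.3333 (C=15, D=30), p = 0.216373, fail to reject H0.


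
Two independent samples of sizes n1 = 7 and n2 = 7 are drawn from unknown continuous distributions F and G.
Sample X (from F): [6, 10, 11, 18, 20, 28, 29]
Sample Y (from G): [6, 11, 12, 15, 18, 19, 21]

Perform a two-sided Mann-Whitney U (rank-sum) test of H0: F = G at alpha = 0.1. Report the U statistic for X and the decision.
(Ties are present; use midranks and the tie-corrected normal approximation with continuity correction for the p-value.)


Step 1: Combine and sort all 14 observations; assign midranks.
sorted (value, group): (6,X), (6,Y), (10,X), (11,X), (11,Y), (12,Y), (15,Y), (18,X), (18,Y), (19,Y), (20,X), (21,Y), (28,X), (29,X)
ranks: 6->1.5, 6->1.5, 10->3, 11->4.5, 11->4.5, 12->6, 15->7, 18->8.5, 18->8.5, 19->10, 20->11, 21->12, 28->13, 29->14
Step 2: Rank sum for X: R1 = 1.5 + 3 + 4.5 + 8.5 + 11 + 13 + 14 = 55.5.
Step 3: U_X = R1 - n1(n1+1)/2 = 55.5 - 7*8/2 = 55.5 - 28 = 27.5.
       U_Y = n1*n2 - U_X = 49 - 27.5 = 21.5.
Step 4: Ties are present, so use the tie-corrected normal approximation (with continuity correction) for the p-value.
Step 5: p-value = 0.748592; compare to alpha = 0.1. fail to reject H0.

U_X = 27.5, p = 0.748592, fail to reject H0 at alpha = 0.1.


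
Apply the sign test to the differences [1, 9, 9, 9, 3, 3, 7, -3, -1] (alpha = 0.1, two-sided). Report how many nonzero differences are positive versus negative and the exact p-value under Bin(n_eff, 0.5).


Step 1: Discard zero differences. Original n = 9; n_eff = number of nonzero differences = 9.
Nonzero differences (with sign): +1, +9, +9, +9, +3, +3, +7, -3, -1
Step 2: Count signs: positive = 7, negative = 2.
Step 3: Under H0: P(positive) = 0.5, so the number of positives S ~ Bin(9, 0.5).
Step 4: Two-sided exact p-value = sum of Bin(9,0.5) probabilities at or below the observed probability = 0.179688.
Step 5: alpha = 0.1. fail to reject H0.

n_eff = 9, pos = 7, neg = 2, p = 0.179688, fail to reject H0.


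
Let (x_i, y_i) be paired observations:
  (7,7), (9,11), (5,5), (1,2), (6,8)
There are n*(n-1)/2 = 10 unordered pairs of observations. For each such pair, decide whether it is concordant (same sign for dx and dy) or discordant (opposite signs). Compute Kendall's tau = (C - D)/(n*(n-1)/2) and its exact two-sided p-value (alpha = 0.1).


Step 1: Enumerate the 10 unordered pairs (i,j) with i<j and classify each by sign(x_j-x_i) * sign(y_j-y_i).
  (1,2):dx=+2,dy=+4->C; (1,3):dx=-2,dy=-2->C; (1,4):dx=-6,dy=-5->C; (1,5):dx=-1,dy=+1->D
  (2,3):dx=-4,dy=-6->C; (2,4):dx=-8,dy=-9->C; (2,5):dx=-3,dy=-3->C; (3,4):dx=-4,dy=-3->C
  (3,5):dx=+1,dy=+3->C; (4,5):dx=+5,dy=+6->C
Step 2: C = 9, D = 1, total pairs = 10.
Step 3: tau = (C - D)/(n(n-1)/2) = (9 - 1)/10 = 0.800000.
Step 4: Exact two-sided p-value (enumerate n! = 120 permutations of y under H0): p = 0.083333.
Step 5: alpha = 0.1. reject H0.

tau_b = 0.8000 (C=9, D=1), p = 0.083333, reject H0.


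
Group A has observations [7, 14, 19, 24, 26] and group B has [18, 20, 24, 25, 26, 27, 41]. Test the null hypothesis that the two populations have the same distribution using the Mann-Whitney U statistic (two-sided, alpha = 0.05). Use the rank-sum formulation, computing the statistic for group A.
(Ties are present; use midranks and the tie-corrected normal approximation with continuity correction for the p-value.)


Step 1: Combine and sort all 12 observations; assign midranks.
sorted (value, group): (7,X), (14,X), (18,Y), (19,X), (20,Y), (24,X), (24,Y), (25,Y), (26,X), (26,Y), (27,Y), (41,Y)
ranks: 7->1, 14->2, 18->3, 19->4, 20->5, 24->6.5, 24->6.5, 25->8, 26->9.5, 26->9.5, 27->11, 41->12
Step 2: Rank sum for X: R1 = 1 + 2 + 4 + 6.5 + 9.5 = 23.
Step 3: U_X = R1 - n1(n1+1)/2 = 23 - 5*6/2 = 23 - 15 = 8.
       U_Y = n1*n2 - U_X = 35 - 8 = 27.
Step 4: Ties are present, so use the tie-corrected normal approximation (with continuity correction) for the p-value.
Step 5: p-value = 0.142449; compare to alpha = 0.05. fail to reject H0.

U_X = 8, p = 0.142449, fail to reject H0 at alpha = 0.05.


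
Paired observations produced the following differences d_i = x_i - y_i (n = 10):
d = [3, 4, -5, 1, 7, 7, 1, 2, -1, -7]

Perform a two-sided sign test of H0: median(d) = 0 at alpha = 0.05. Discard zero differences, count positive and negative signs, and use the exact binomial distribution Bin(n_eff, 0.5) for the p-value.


Step 1: Discard zero differences. Original n = 10; n_eff = number of nonzero differences = 10.
Nonzero differences (with sign): +3, +4, -5, +1, +7, +7, +1, +2, -1, -7
Step 2: Count signs: positive = 7, negative = 3.
Step 3: Under H0: P(positive) = 0.5, so the number of positives S ~ Bin(10, 0.5).
Step 4: Two-sided exact p-value = sum of Bin(10,0.5) probabilities at or below the observed probability = 0.343750.
Step 5: alpha = 0.05. fail to reject H0.

n_eff = 10, pos = 7, neg = 3, p = 0.343750, fail to reject H0.


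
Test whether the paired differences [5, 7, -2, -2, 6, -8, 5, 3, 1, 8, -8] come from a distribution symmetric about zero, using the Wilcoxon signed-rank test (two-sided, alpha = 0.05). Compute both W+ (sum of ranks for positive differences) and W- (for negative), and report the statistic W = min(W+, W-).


Step 1: Drop any zero differences (none here) and take |d_i|.
|d| = [5, 7, 2, 2, 6, 8, 5, 3, 1, 8, 8]
Step 2: Midrank |d_i| (ties get averaged ranks).
ranks: |5|->5.5, |7|->8, |2|->2.5, |2|->2.5, |6|->7, |8|->10, |5|->5.5, |3|->4, |1|->1, |8|->10, |8|->10
Step 3: Attach original signs; sum ranks with positive sign and with negative sign.
W+ = 5.5 + 8 + 7 + 5.5 + 4 + 1 + 10 = 41
W- = 2.5 + 2.5 + 10 + 10 = 25
(Check: W+ + W- = 66 should equal n(n+1)/2 = 66.)
Step 4: Test statistic W = min(W+, W-) = 25.
Step 5: Ties in |d|, so use the tie-corrected normal approximation.
        E[W] = n(n+1)/4 = 11*12/4 = 33.
        Tie groups: |d|=2 (t=2), |d|=5 (t=2), |d|=8 (t=3); sum(t^3 - t) = 36.
        Var[W] = n(n+1)(2n+1)/24 - sum(t^3-t)/48 = 3036/24 - 36/48 = 125.75.
        z = (W - E[W]) / sqrt(Var[W]) = (25 - 33) / 11.2138 = -0.7134.
        Two-sided p = 2*Phi(z) = 0.475595.
Step 6: alpha = 0.05. fail to reject H0.

W+ = 41, W- = 25, W = min = 25, p = 0.475595, fail to reject H0.


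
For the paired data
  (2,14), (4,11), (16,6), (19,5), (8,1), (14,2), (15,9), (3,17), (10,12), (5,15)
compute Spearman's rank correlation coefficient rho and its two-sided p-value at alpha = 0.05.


Step 1: Rank x and y separately (midranks; no ties here).
rank(x): 2->1, 4->3, 16->9, 19->10, 8->5, 14->7, 15->8, 3->2, 10->6, 5->4
rank(y): 14->8, 11->6, 6->4, 5->3, 1->1, 2->2, 9->5, 17->10, 12->7, 15->9
Step 2: d_i = R_x(i) - R_y(i); compute d_i^2.
  (1-8)^2=49, (3-6)^2=9, (9-4)^2=25, (10-3)^2=49, (5-1)^2=16, (7-2)^2=25, (8-5)^2=9, (2-10)^2=64, (6-7)^2=1, (4-9)^2=25
sum(d^2) = 272.
Step 3: rho = 1 - 6*272 / (10*(10^2 - 1)) = 1 - 1632/990 = -0.648485.
Step 4: Under H0, t = rho * sqrt((n-2)/(1-rho^2)) = -2.4095 ~ t(8).
Step 5: Two-sided p-value from the t-distribution with 8 df = 0.042540.
Step 6: alpha = 0.05. reject H0.

rho = -0.6485, p = 0.042540, reject H0 at alpha = 0.05.


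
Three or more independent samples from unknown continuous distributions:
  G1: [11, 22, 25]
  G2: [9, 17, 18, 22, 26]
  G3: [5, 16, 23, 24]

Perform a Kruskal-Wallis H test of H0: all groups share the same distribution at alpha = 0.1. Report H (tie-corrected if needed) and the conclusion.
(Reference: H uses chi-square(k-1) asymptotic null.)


Step 1: Combine all N = 12 observations and assign midranks.
sorted (value, group, rank): (5,G3,1), (9,G2,2), (11,G1,3), (16,G3,4), (17,G2,5), (18,G2,6), (22,G1,7.5), (22,G2,7.5), (23,G3,9), (24,G3,10), (25,G1,11), (26,G2,12)
Step 2: Sum ranks within each group.
R_1 = 21.5 (n_1 = 3)
R_2 = 32.5 (n_2 = 5)
R_3 = 24 (n_3 = 4)
Step 3: H = 12/(N(N+1)) * sum(R_i^2/n_i) - 3(N+1)
     = 12/(12*13) * (21.5^2/3 + 32.5^2/5 + 24^2/4) - 3*13
     = 0.076923 * 509.333 - 39
     = 0.179487.
Step 4: Ties present; correction factor C = 1 - 6/(12^3 - 12) = 0.996503. Corrected H = 0.179487 / 0.996503 = 0.180117.
Step 5: Under H0, H ~ chi^2(2); p-value = 0.913878.
Step 6: alpha = 0.1. fail to reject H0.

H = 0.1801, df = 2, p = 0.913878, fail to reject H0.


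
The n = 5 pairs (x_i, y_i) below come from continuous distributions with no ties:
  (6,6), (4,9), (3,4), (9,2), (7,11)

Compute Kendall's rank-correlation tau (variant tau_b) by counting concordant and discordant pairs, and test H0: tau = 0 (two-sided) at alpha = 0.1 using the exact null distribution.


Step 1: Enumerate the 10 unordered pairs (i,j) with i<j and classify each by sign(x_j-x_i) * sign(y_j-y_i).
  (1,2):dx=-2,dy=+3->D; (1,3):dx=-3,dy=-2->C; (1,4):dx=+3,dy=-4->D; (1,5):dx=+1,dy=+5->C
  (2,3):dx=-1,dy=-5->C; (2,4):dx=+5,dy=-7->D; (2,5):dx=+3,dy=+2->C; (3,4):dx=+6,dy=-2->D
  (3,5):dx=+4,dy=+7->C; (4,5):dx=-2,dy=+9->D
Step 2: C = 5, D = 5, total pairs = 10.
Step 3: tau = (C - D)/(n(n-1)/2) = (5 - 5)/10 = 0.000000.
Step 4: Exact two-sided p-value (enumerate n! = 120 permutations of y under H0): p = 1.000000.
Step 5: alpha = 0.1. fail to reject H0.

tau_b = 0.0000 (C=5, D=5), p = 1.000000, fail to reject H0.


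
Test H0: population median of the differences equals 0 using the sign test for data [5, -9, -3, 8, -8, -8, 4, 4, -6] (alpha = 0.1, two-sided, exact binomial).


Step 1: Discard zero differences. Original n = 9; n_eff = number of nonzero differences = 9.
Nonzero differences (with sign): +5, -9, -3, +8, -8, -8, +4, +4, -6
Step 2: Count signs: positive = 4, negative = 5.
Step 3: Under H0: P(positive) = 0.5, so the number of positives S ~ Bin(9, 0.5).
Step 4: Two-sided exact p-value = sum of Bin(9,0.5) probabilities at or below the observed probability = 1.000000.
Step 5: alpha = 0.1. fail to reject H0.

n_eff = 9, pos = 4, neg = 5, p = 1.000000, fail to reject H0.


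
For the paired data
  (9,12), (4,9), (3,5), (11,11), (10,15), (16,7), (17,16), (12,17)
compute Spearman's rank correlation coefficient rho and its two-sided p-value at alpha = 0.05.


Step 1: Rank x and y separately (midranks; no ties here).
rank(x): 9->3, 4->2, 3->1, 11->5, 10->4, 16->7, 17->8, 12->6
rank(y): 12->5, 9->3, 5->1, 11->4, 15->6, 7->2, 16->7, 17->8
Step 2: d_i = R_x(i) - R_y(i); compute d_i^2.
  (3-5)^2=4, (2-3)^2=1, (1-1)^2=0, (5-4)^2=1, (4-6)^2=4, (7-2)^2=25, (8-7)^2=1, (6-8)^2=4
sum(d^2) = 40.
Step 3: rho = 1 - 6*40 / (8*(8^2 - 1)) = 1 - 240/504 = 0.523810.
Step 4: Under H0, t = rho * sqrt((n-2)/(1-rho^2)) = 1.5062 ~ t(6).
Step 5: Two-sided p-value from the t-distribution with 6 df = 0.182721.
Step 6: alpha = 0.05. fail to reject H0.

rho = 0.5238, p = 0.182721, fail to reject H0 at alpha = 0.05.


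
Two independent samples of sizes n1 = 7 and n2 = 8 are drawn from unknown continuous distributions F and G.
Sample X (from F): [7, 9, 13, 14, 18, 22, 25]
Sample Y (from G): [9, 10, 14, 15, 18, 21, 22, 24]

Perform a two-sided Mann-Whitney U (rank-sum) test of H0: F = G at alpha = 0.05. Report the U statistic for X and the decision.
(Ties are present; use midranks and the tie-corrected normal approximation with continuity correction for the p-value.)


Step 1: Combine and sort all 15 observations; assign midranks.
sorted (value, group): (7,X), (9,X), (9,Y), (10,Y), (13,X), (14,X), (14,Y), (15,Y), (18,X), (18,Y), (21,Y), (22,X), (22,Y), (24,Y), (25,X)
ranks: 7->1, 9->2.5, 9->2.5, 10->4, 13->5, 14->6.5, 14->6.5, 15->8, 18->9.5, 18->9.5, 21->11, 22->12.5, 22->12.5, 24->14, 25->15
Step 2: Rank sum for X: R1 = 1 + 2.5 + 5 + 6.5 + 9.5 + 12.5 + 15 = 52.
Step 3: U_X = R1 - n1(n1+1)/2 = 52 - 7*8/2 = 52 - 28 = 24.
       U_Y = n1*n2 - U_X = 56 - 24 = 32.
Step 4: Ties are present, so use the tie-corrected normal approximation (with continuity correction) for the p-value.
Step 5: p-value = 0.684375; compare to alpha = 0.05. fail to reject H0.

U_X = 24, p = 0.684375, fail to reject H0 at alpha = 0.05.


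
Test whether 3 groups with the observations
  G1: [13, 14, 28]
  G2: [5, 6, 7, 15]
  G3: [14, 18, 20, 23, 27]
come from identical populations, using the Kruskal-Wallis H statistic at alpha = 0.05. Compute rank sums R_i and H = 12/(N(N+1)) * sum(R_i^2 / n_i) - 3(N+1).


Step 1: Combine all N = 12 observations and assign midranks.
sorted (value, group, rank): (5,G2,1), (6,G2,2), (7,G2,3), (13,G1,4), (14,G1,5.5), (14,G3,5.5), (15,G2,7), (18,G3,8), (20,G3,9), (23,G3,10), (27,G3,11), (28,G1,12)
Step 2: Sum ranks within each group.
R_1 = 21.5 (n_1 = 3)
R_2 = 13 (n_2 = 4)
R_3 = 43.5 (n_3 = 5)
Step 3: H = 12/(N(N+1)) * sum(R_i^2/n_i) - 3(N+1)
     = 12/(12*13) * (21.5^2/3 + 13^2/4 + 43.5^2/5) - 3*13
     = 0.076923 * 574.783 - 39
     = 5.214103.
Step 4: Ties present; correction factor C = 1 - 6/(12^3 - 12) = 0.996503. Corrected H = 5.214103 / 0.996503 = 5.232398.
Step 5: Under H0, H ~ chi^2(2); p-value = 0.073080.
Step 6: alpha = 0.05. fail to reject H0.

H = 5.2324, df = 2, p = 0.073080, fail to reject H0.


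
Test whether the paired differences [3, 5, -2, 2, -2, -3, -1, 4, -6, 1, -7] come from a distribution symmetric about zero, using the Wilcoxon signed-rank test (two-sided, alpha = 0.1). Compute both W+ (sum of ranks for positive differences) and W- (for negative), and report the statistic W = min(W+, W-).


Step 1: Drop any zero differences (none here) and take |d_i|.
|d| = [3, 5, 2, 2, 2, 3, 1, 4, 6, 1, 7]
Step 2: Midrank |d_i| (ties get averaged ranks).
ranks: |3|->6.5, |5|->9, |2|->4, |2|->4, |2|->4, |3|->6.5, |1|->1.5, |4|->8, |6|->10, |1|->1.5, |7|->11
Step 3: Attach original signs; sum ranks with positive sign and with negative sign.
W+ = 6.5 + 9 + 4 + 8 + 1.5 = 29
W- = 4 + 4 + 6.5 + 1.5 + 10 + 11 = 37
(Check: W+ + W- = 66 should equal n(n+1)/2 = 66.)
Step 4: Test statistic W = min(W+, W-) = 29.
Step 5: Ties in |d|, so use the tie-corrected normal approximation.
        E[W] = n(n+1)/4 = 11*12/4 = 33.
        Tie groups: |d|=1 (t=2), |d|=2 (t=3), |d|=3 (t=2); sum(t^3 - t) = 36.
        Var[W] = n(n+1)(2n+1)/24 - sum(t^3-t)/48 = 3036/24 - 36/48 = 125.75.
        z = (W - E[W]) / sqrt(Var[W]) = (29 - 33) / 11.2138 = -0.3567.
        Two-sided p = 2*Phi(z) = 0.721315.
Step 6: alpha = 0.1. fail to reject H0.

W+ = 29, W- = 37, W = min = 29, p = 0.721315, fail to reject H0.


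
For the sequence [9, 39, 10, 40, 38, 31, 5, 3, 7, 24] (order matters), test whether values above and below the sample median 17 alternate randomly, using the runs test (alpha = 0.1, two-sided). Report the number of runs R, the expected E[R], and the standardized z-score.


Step 1: Compute median = 17; label A = above, B = below.
Labels in order: BABAAABBBA  (n_A = 5, n_B = 5)
Step 2: Count runs R = 6.
Step 3: Under H0 (random ordering), E[R] = 2*n_A*n_B/(n_A+n_B) + 1 = 2*5*5/10 + 1 = 6.0000.
        Var[R] = 2*n_A*n_B*(2*n_A*n_B - n_A - n_B) / ((n_A+n_B)^2 * (n_A+n_B-1)) = 2000/900 = 2.2222.
        SD[R] = 1.4907.
Step 4: R = E[R], so z = 0 with no continuity correction.
Step 5: Two-sided p-value via normal approximation = 2*(1 - Phi(|z|)) = 1.000000.
Step 6: alpha = 0.1. fail to reject H0.

R = 6, z = 0.0000, p = 1.000000, fail to reject H0.


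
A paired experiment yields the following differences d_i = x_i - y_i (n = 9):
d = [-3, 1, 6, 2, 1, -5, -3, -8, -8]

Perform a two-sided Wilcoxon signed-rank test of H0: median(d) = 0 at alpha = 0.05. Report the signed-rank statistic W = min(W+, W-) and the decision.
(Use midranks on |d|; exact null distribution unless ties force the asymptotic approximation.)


Step 1: Drop any zero differences (none here) and take |d_i|.
|d| = [3, 1, 6, 2, 1, 5, 3, 8, 8]
Step 2: Midrank |d_i| (ties get averaged ranks).
ranks: |3|->4.5, |1|->1.5, |6|->7, |2|->3, |1|->1.5, |5|->6, |3|->4.5, |8|->8.5, |8|->8.5
Step 3: Attach original signs; sum ranks with positive sign and with negative sign.
W+ = 1.5 + 7 + 3 + 1.5 = 13
W- = 4.5 + 6 + 4.5 + 8.5 + 8.5 = 32
(Check: W+ + W- = 45 should equal n(n+1)/2 = 45.)
Step 4: Test statistic W = min(W+, W-) = 13.
Step 5: Ties in |d|, so use the tie-corrected normal approximation.
        E[W] = n(n+1)/4 = 9*10/4 = 22.5.
        Tie groups: |d|=1 (t=2), |d|=3 (t=2), |d|=8 (t=2); sum(t^3 - t) = 18.
        Var[W] = n(n+1)(2n+1)/24 - sum(t^3-t)/48 = 1710/24 - 18/48 = 70.875.
        z = (W - E[W]) / sqrt(Var[W]) = (13 - 22.5) / 8.4187 = -1.1284.
        Two-sided p = 2*Phi(z) = 0.259136.
Step 6: alpha = 0.05. fail to reject H0.

W+ = 13, W- = 32, W = min = 13, p = 0.259136, fail to reject H0.


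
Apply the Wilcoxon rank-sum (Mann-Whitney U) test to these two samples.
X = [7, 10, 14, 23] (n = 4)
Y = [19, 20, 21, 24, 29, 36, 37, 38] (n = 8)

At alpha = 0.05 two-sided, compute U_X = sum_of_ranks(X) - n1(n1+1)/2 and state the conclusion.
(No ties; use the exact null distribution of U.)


Step 1: Combine and sort all 12 observations; assign midranks.
sorted (value, group): (7,X), (10,X), (14,X), (19,Y), (20,Y), (21,Y), (23,X), (24,Y), (29,Y), (36,Y), (37,Y), (38,Y)
ranks: 7->1, 10->2, 14->3, 19->4, 20->5, 21->6, 23->7, 24->8, 29->9, 36->10, 37->11, 38->12
Step 2: Rank sum for X: R1 = 1 + 2 + 3 + 7 = 13.
Step 3: U_X = R1 - n1(n1+1)/2 = 13 - 4*5/2 = 13 - 10 = 3.
       U_Y = n1*n2 - U_X = 32 - 3 = 29.
Step 4: No ties, so the exact null distribution of U (based on enumerating the C(12,4) = 495 equally likely rank assignments) gives the two-sided p-value.
Step 5: p-value = 0.028283; compare to alpha = 0.05. reject H0.

U_X = 3, p = 0.028283, reject H0 at alpha = 0.05.


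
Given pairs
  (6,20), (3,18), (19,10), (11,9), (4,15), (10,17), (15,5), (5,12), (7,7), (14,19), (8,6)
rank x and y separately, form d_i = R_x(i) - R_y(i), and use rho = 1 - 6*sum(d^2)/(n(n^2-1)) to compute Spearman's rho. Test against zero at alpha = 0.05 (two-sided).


Step 1: Rank x and y separately (midranks; no ties here).
rank(x): 6->4, 3->1, 19->11, 11->8, 4->2, 10->7, 15->10, 5->3, 7->5, 14->9, 8->6
rank(y): 20->11, 18->9, 10->5, 9->4, 15->7, 17->8, 5->1, 12->6, 7->3, 19->10, 6->2
Step 2: d_i = R_x(i) - R_y(i); compute d_i^2.
  (4-11)^2=49, (1-9)^2=64, (11-5)^2=36, (8-4)^2=16, (2-7)^2=25, (7-8)^2=1, (10-1)^2=81, (3-6)^2=9, (5-3)^2=4, (9-10)^2=1, (6-2)^2=16
sum(d^2) = 302.
Step 3: rho = 1 - 6*302 / (11*(11^2 - 1)) = 1 - 1812/1320 = -0.372727.
Step 4: Under H0, t = rho * sqrt((n-2)/(1-rho^2)) = -1.2050 ~ t(9).
Step 5: Two-sided p-value from the t-distribution with 9 df = 0.258926.
Step 6: alpha = 0.05. fail to reject H0.

rho = -0.3727, p = 0.258926, fail to reject H0 at alpha = 0.05.


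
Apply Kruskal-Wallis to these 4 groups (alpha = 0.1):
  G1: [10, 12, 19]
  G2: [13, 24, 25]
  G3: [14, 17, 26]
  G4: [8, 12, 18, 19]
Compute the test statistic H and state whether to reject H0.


Step 1: Combine all N = 13 observations and assign midranks.
sorted (value, group, rank): (8,G4,1), (10,G1,2), (12,G1,3.5), (12,G4,3.5), (13,G2,5), (14,G3,6), (17,G3,7), (18,G4,8), (19,G1,9.5), (19,G4,9.5), (24,G2,11), (25,G2,12), (26,G3,13)
Step 2: Sum ranks within each group.
R_1 = 15 (n_1 = 3)
R_2 = 28 (n_2 = 3)
R_3 = 26 (n_3 = 3)
R_4 = 22 (n_4 = 4)
Step 3: H = 12/(N(N+1)) * sum(R_i^2/n_i) - 3(N+1)
     = 12/(13*14) * (15^2/3 + 28^2/3 + 26^2/3 + 22^2/4) - 3*14
     = 0.065934 * 682.667 - 42
     = 3.010989.
Step 4: Ties present; correction factor C = 1 - 12/(13^3 - 13) = 0.994505. Corrected H = 3.010989 / 0.994505 = 3.027624.
Step 5: Under H0, H ~ chi^2(3); p-value = 0.387386.
Step 6: alpha = 0.1. fail to reject H0.

H = 3.0276, df = 3, p = 0.387386, fail to reject H0.


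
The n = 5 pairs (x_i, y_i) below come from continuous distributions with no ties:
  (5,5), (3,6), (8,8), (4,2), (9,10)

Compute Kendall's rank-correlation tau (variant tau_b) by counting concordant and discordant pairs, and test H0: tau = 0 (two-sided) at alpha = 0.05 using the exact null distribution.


Step 1: Enumerate the 10 unordered pairs (i,j) with i<j and classify each by sign(x_j-x_i) * sign(y_j-y_i).
  (1,2):dx=-2,dy=+1->D; (1,3):dx=+3,dy=+3->C; (1,4):dx=-1,dy=-3->C; (1,5):dx=+4,dy=+5->C
  (2,3):dx=+5,dy=+2->C; (2,4):dx=+1,dy=-4->D; (2,5):dx=+6,dy=+4->C; (3,4):dx=-4,dy=-6->C
  (3,5):dx=+1,dy=+2->C; (4,5):dx=+5,dy=+8->C
Step 2: C = 8, D = 2, total pairs = 10.
Step 3: tau = (C - D)/(n(n-1)/2) = (8 - 2)/10 = 0.600000.
Step 4: Exact two-sided p-value (enumerate n! = 120 permutations of y under H0): p = 0.233333.
Step 5: alpha = 0.05. fail to reject H0.

tau_b = 0.6000 (C=8, D=2), p = 0.233333, fail to reject H0.


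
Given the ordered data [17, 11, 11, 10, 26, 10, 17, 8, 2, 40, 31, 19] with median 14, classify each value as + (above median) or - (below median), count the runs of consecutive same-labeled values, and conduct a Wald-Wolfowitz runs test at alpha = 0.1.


Step 1: Compute median = 14; label A = above, B = below.
Labels in order: ABBBABABBAAA  (n_A = 6, n_B = 6)
Step 2: Count runs R = 7.
Step 3: Under H0 (random ordering), E[R] = 2*n_A*n_B/(n_A+n_B) + 1 = 2*6*6/12 + 1 = 7.0000.
        Var[R] = 2*n_A*n_B*(2*n_A*n_B - n_A - n_B) / ((n_A+n_B)^2 * (n_A+n_B-1)) = 4320/1584 = 2.7273.
        SD[R] = 1.6514.
Step 4: R = E[R], so z = 0 with no continuity correction.
Step 5: Two-sided p-value via normal approximation = 2*(1 - Phi(|z|)) = 1.000000.
Step 6: alpha = 0.1. fail to reject H0.

R = 7, z = 0.0000, p = 1.000000, fail to reject H0.


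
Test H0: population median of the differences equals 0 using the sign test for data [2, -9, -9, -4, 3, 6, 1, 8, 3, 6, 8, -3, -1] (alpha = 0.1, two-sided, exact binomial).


Step 1: Discard zero differences. Original n = 13; n_eff = number of nonzero differences = 13.
Nonzero differences (with sign): +2, -9, -9, -4, +3, +6, +1, +8, +3, +6, +8, -3, -1
Step 2: Count signs: positive = 8, negative = 5.
Step 3: Under H0: P(positive) = 0.5, so the number of positives S ~ Bin(13, 0.5).
Step 4: Two-sided exact p-value = sum of Bin(13,0.5) probabilities at or below the observed probability = 0.581055.
Step 5: alpha = 0.1. fail to reject H0.

n_eff = 13, pos = 8, neg = 5, p = 0.581055, fail to reject H0.
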